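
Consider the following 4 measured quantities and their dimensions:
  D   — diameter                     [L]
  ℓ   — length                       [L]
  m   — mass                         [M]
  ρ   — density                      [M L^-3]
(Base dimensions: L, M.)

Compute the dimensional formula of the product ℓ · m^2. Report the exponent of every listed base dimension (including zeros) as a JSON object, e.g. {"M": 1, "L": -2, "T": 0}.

Write exponents as rows L,M / cols D,ℓ,m,ρ:
  L: [ 1  1  0 -3]
  M: [ 0  0  1  1]
  [L]: (1)·1+(2)·0 = 1
  [M]: (1)·0+(2)·1 = 2
⇒ L M^2

{"L": 1, "M": 2}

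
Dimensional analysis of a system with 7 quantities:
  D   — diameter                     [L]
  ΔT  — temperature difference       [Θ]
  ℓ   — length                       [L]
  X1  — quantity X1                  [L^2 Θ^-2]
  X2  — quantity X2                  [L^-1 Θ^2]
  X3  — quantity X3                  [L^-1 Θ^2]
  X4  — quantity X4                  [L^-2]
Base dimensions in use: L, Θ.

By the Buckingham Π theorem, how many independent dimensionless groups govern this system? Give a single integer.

5

Dimensional matrix (L×Θ by D×ΔT×ℓ×X1×X2×X3×X4):
  L: [ 1  0  1  2 -1 -1 -2]
  Θ: [ 0  1  0 -2  2  2  0]
Row reduction gives pivot columns D,ΔT; rank = 2
Π count = n − r = 7 − 2 = 5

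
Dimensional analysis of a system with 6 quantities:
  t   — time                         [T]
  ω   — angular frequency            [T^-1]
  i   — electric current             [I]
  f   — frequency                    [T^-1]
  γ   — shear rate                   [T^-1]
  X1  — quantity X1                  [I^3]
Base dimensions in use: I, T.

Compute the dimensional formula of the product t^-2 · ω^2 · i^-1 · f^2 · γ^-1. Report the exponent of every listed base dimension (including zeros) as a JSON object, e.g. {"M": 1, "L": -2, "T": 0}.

{"I": -1, "T": -5}

Exponent matrix [I,T] × [t,ω,i,f,γ,X1]:
  I: [ 0  0  1  0  0  3]
  T: [ 1 -1  0 -1 -1  0]
  [I]: (-2)·0+(2)·0+(-1)·1+(2)·0+(-1)·0 = -1
  [T]: (-2)·1+(2)·-1+(-1)·0+(2)·-1+(-1)·-1 = -5
⇒ I^-1 T^-5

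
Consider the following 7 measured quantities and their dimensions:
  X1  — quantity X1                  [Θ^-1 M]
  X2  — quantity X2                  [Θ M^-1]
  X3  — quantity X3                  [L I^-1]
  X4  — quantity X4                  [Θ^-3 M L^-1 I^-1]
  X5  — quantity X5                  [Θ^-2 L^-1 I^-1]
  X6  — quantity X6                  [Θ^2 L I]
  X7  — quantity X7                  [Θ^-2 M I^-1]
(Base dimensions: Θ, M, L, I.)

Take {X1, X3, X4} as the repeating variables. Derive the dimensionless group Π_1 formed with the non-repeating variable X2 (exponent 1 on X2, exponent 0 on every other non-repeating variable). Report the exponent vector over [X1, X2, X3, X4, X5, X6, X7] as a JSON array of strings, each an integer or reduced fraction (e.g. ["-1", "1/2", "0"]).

Exponent matrix [Θ,M,L,I] × [X1,X2,X3,X4,X5,X6,X7]:
  Θ: [-1  1  0 -3 -2  2 -2]
  M: [ 1 -1  0  1  0  0  1]
  L: [ 0  0  1 -1 -1  1  0]
  I: [ 0  0 -1 -1 -1  1 -1]
Echelon form has 3 nonzero rows (pivots: X1,X3,X4)
Repeat: X1,X3,X4; free: X2,X5,X6,X7
RREF:
  r0: [   1   -1    0    0   -1    1  1/2]
  r1: [   0    0    1    0    0    0  1/2]
  r2: [   0    0    0    1    1   -1  1/2]
  r3: [   0    0    0    0    0    0    0]
Fix exponent of X2 at 1, X5 at 0, X6 at 0, X7 at 0; solve each RREF row for its pivot's exponent:
  r0: exp(X1) + (-1)·1 = 0 ⇒ exp(X1) = 1
  r1: exp(X3) + (0)·1 = 0 ⇒ exp(X3) = 0
  r2: exp(X4) + (0)·1 = 0 ⇒ exp(X4) = 0
Π_1 = X1 · X2

["1", "1", "0", "0", "0", "0", "0"]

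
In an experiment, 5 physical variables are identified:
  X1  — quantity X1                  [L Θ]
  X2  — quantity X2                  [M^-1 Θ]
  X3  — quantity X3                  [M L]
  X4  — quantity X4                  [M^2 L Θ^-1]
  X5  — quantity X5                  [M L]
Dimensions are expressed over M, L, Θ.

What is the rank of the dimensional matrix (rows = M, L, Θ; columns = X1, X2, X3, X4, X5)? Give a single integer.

Write exponents as rows M,L,Θ / cols X1,X2,X3,X4,X5:
  M: [ 0 -1  1  2  1]
  L: [ 1  0  1  1  1]
  Θ: [ 1  1  0 -1  0]
Echelon form has 2 nonzero rows (pivots: X1,X2)

2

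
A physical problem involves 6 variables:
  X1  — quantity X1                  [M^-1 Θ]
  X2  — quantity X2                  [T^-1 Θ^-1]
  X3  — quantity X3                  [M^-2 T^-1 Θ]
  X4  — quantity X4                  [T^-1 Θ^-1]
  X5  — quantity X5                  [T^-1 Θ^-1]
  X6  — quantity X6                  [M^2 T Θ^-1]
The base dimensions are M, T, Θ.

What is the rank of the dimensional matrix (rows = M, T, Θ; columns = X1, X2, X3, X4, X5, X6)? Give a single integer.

Write exponents as rows M,T,Θ / cols X1,X2,X3,X4,X5,X6:
  M: [-1  0 -2  0  0  2]
  T: [ 0 -1 -1 -1 -1  1]
  Θ: [ 1 -1  1 -1 -1 -1]
RREF → pivots at {X1,X2} ⇒ r = 2

2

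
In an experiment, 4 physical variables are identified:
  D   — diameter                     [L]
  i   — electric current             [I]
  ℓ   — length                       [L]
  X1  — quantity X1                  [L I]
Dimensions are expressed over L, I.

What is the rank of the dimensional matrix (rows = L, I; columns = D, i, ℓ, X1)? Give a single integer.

2

Write exponents as rows L,I / cols D,i,ℓ,X1:
  L: [ 1  0  1  1]
  I: [ 0  1  0  1]
RREF → pivots at {D,i} ⇒ r = 2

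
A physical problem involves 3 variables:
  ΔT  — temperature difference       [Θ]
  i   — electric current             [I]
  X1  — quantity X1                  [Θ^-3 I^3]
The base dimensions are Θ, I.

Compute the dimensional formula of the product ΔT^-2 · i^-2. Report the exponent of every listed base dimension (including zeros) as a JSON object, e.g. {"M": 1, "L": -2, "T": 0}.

Write exponents as rows Θ,I / cols ΔT,i,X1:
  Θ: [ 1  0 -3]
  I: [ 0  1  3]
  [Θ]: (-2)·1+(-2)·0 = -2
  [I]: (-2)·0+(-2)·1 = -2
⇒ Θ^-2 I^-2

{"Θ": -2, "I": -2}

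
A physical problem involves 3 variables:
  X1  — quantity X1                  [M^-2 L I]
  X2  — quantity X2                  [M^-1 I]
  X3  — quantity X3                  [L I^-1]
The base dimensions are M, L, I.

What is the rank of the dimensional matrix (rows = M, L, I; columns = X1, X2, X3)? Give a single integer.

Write exponents as rows M,L,I / cols X1,X2,X3:
  M: [-2 -1  0]
  L: [ 1  0  1]
  I: [ 1  1 -1]
RREF → pivots at {X1,X2} ⇒ r = 2

2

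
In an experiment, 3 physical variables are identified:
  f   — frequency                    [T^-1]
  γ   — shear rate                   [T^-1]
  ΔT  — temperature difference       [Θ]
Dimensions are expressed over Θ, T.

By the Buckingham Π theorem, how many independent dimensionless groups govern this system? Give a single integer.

1

Dimensional matrix (Θ×T by f×γ×ΔT):
  Θ: [ 0  0  1]
  T: [-1 -1  0]
RREF → pivots at {f,ΔT} ⇒ r = 2
Π count = n − r = 3 − 2 = 1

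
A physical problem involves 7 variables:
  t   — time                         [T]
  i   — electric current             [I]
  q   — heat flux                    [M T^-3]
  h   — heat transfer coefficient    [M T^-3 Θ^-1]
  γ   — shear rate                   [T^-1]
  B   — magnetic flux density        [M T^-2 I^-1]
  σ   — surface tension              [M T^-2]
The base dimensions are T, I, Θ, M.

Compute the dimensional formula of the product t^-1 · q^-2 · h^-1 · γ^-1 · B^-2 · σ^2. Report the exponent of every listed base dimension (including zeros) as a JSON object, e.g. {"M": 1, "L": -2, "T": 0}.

{"T": 9, "I": 2, "Θ": 1, "M": -3}

Exponent matrix [T,I,Θ,M] × [t,i,q,h,γ,B,σ]:
  T: [ 1  0 -3 -3 -1 -2 -2]
  I: [ 0  1  0  0  0 -1  0]
  Θ: [ 0  0  0 -1  0  0  0]
  M: [ 0  0  1  1  0  1  1]
  [T]: (-1)·1+(-2)·-3+(-1)·-3+(-1)·-1+(-2)·-2+(2)·-2 = 9
  [I]: (-1)·0+(-2)·0+(-1)·0+(-1)·0+(-2)·-1+(2)·0 = 2
  [Θ]: (-1)·0+(-2)·0+(-1)·-1+(-1)·0+(-2)·0+(2)·0 = 1
  [M]: (-1)·0+(-2)·1+(-1)·1+(-1)·0+(-2)·1+(2)·1 = -3
⇒ T^9 I^2 Θ M^-3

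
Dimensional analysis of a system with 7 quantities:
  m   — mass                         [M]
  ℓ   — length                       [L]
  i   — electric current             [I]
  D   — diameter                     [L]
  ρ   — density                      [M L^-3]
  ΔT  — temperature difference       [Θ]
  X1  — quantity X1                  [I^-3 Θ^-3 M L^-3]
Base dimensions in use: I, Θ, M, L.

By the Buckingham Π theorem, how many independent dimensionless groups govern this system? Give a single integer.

3

Write exponents as rows I,Θ,M,L / cols m,ℓ,i,D,ρ,ΔT,X1:
  I: [ 0  0  1  0  0  0 -3]
  Θ: [ 0  0  0  0  0  1 -3]
  M: [ 1  0  0  0  1  0  1]
  L: [ 0  1  0  1 -3  0 -3]
RREF → pivots at {m,ℓ,i,ΔT} ⇒ r = 4
Π count = n − r = 7 − 4 = 3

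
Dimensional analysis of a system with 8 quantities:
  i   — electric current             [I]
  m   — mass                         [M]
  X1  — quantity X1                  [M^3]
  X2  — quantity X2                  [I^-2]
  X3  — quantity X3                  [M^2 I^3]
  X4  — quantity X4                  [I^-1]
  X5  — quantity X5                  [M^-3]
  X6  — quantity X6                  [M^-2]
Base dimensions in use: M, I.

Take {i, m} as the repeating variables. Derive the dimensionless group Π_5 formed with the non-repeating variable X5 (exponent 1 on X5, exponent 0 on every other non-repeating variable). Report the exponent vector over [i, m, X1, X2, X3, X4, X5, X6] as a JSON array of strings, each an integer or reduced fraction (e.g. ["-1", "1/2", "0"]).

Dimensional matrix (M×I by i×m×X1×X2×X3×X4×X5×X6):
  M: [ 0  1  3  0  2  0 -3 -2]
  I: [ 1  0  0 -2  3 -1  0  0]
Echelon form has 2 nonzero rows (pivots: i,m)
Pivot set = {i,m}, free = {X1,X2,X3,X4,X5,X6}
RREF:
  r0: [   1    0    0   -2    3   -1    0    0]
  r1: [   0    1    3    0    2    0   -3   -2]
Fix exponent of X5 at 1, X1 at 0, X2 at 0, X3 at 0, X4 at 0, X6 at 0; solve each RREF row for its pivot's exponent:
  r0: exp(i) + (0)·1 = 0 ⇒ exp(i) = 0
  r1: exp(m) + (-3)·1 = 0 ⇒ exp(m) = 3
Π_5 = m^3 · X5

["0", "3", "0", "0", "0", "0", "1", "0"]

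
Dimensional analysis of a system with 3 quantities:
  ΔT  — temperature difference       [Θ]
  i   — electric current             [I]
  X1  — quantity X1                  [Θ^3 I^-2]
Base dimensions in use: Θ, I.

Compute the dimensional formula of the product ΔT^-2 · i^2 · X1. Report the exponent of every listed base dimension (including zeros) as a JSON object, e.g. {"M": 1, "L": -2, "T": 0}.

{"Θ": 1, "I": 0}

Write exponents as rows Θ,I / cols ΔT,i,X1:
  Θ: [ 1  0  3]
  I: [ 0  1 -2]
  [Θ]: (-2)·1+(2)·0+(1)·3 = 1
  [I]: (-2)·0+(2)·1+(1)·-2 = 0
⇒ Θ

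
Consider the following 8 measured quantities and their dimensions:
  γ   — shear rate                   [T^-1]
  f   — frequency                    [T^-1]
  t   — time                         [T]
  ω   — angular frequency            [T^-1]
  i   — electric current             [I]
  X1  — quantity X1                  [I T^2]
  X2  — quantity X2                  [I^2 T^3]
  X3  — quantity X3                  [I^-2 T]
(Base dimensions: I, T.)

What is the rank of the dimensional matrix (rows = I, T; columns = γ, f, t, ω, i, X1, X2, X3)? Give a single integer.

Write exponents as rows I,T / cols γ,f,t,ω,i,X1,X2,X3:
  I: [ 0  0  0  0  1  1  2 -2]
  T: [-1 -1  1 -1  0  2  3  1]
RREF → pivots at {γ,i} ⇒ r = 2

2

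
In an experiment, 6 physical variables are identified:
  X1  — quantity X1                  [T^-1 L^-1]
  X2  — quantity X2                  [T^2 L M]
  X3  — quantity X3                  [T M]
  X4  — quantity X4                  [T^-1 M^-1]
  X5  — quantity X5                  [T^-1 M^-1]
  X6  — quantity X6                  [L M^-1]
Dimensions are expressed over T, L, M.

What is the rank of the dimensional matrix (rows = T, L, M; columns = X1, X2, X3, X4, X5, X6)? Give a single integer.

Write exponents as rows T,L,M / cols X1,X2,X3,X4,X5,X6:
  T: [-1  2  1 -1 -1  0]
  L: [-1  1  0  0  0  1]
  M: [ 0  1  1 -1 -1 -1]
Echelon form has 2 nonzero rows (pivots: X1,X2)

2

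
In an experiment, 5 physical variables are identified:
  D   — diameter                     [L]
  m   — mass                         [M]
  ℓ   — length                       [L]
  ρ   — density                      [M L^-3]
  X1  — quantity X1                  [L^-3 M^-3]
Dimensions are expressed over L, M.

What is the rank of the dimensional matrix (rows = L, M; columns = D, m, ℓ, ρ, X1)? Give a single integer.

2

Write exponents as rows L,M / cols D,m,ℓ,ρ,X1:
  L: [ 1  0  1 -3 -3]
  M: [ 0  1  0  1 -3]
Row reduction gives pivot columns D,m; rank = 2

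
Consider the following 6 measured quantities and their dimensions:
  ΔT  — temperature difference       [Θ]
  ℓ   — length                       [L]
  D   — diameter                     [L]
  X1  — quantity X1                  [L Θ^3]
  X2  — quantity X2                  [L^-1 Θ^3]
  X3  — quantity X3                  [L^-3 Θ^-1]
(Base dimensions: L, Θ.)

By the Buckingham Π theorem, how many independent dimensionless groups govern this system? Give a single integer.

4

Exponent matrix [L,Θ] × [ΔT,ℓ,D,X1,X2,X3]:
  L: [ 0  1  1  1 -1 -3]
  Θ: [ 1  0  0  3  3 -1]
RREF → pivots at {ΔT,ℓ} ⇒ r = 2
Π count = n − r = 6 − 2 = 4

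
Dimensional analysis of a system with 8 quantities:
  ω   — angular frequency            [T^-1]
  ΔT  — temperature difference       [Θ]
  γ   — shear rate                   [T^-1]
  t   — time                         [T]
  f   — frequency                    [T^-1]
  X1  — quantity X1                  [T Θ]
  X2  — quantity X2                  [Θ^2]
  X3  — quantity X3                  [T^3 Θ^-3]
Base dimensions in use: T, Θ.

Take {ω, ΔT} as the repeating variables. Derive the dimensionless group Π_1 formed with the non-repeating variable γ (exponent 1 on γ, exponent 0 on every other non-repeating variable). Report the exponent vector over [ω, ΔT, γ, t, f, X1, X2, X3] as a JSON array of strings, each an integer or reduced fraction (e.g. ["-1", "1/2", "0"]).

Dimensional matrix (T×Θ by ω×ΔT×γ×t×f×X1×X2×X3):
  T: [-1  0 -1  1 -1  1  0  3]
  Θ: [ 0  1  0  0  0  1  2 -3]
Row reduction gives pivot columns ω,ΔT; rank = 2
Repeat: ω,ΔT; free: γ,t,f,X1,X2,X3
RREF:
  r0: [   1    0    1   -1    1   -1    0   -3]
  r1: [   0    1    0    0    0    1    2   -3]
Fix exponent of γ at 1, t at 0, f at 0, X1 at 0, X2 at 0, X3 at 0; solve each RREF row for its pivot's exponent:
  r0: exp(ω) + (1)·1 = 0 ⇒ exp(ω) = -1
  r1: exp(ΔT) + (0)·1 = 0 ⇒ exp(ΔT) = 0
Π_1 = ω^-1 · γ

["-1", "0", "1", "0", "0", "0", "0", "0"]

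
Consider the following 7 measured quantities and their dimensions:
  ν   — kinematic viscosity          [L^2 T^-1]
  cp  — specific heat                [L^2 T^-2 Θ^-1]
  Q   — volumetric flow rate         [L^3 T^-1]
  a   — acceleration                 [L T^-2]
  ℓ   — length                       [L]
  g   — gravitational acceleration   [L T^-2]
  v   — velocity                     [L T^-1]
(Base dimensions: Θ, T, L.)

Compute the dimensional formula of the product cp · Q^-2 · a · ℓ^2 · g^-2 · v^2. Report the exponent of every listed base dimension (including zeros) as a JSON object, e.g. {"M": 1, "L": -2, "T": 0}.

Dimensional matrix (Θ×T×L by ν×cp×Q×a×ℓ×g×v):
  Θ: [ 0 -1  0  0  0  0  0]
  T: [-1 -2 -1 -2  0 -2 -1]
  L: [ 2  2  3  1  1  1  1]
  [Θ]: (1)·-1+(-2)·0+(1)·0+(2)·0+(-2)·0+(2)·0 = -1
  [T]: (1)·-2+(-2)·-1+(1)·-2+(2)·0+(-2)·-2+(2)·-1 = 0
  [L]: (1)·2+(-2)·3+(1)·1+(2)·1+(-2)·1+(2)·1 = -1
⇒ Θ^-1 L^-1

{"Θ": -1, "T": 0, "L": -1}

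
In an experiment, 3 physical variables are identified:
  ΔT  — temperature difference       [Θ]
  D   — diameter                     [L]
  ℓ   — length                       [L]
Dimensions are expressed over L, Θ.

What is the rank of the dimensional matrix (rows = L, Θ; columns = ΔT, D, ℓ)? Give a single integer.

Exponent matrix [L,Θ] × [ΔT,D,ℓ]:
  L: [ 0  1  1]
  Θ: [ 1  0  0]
RREF → pivots at {ΔT,D} ⇒ r = 2

2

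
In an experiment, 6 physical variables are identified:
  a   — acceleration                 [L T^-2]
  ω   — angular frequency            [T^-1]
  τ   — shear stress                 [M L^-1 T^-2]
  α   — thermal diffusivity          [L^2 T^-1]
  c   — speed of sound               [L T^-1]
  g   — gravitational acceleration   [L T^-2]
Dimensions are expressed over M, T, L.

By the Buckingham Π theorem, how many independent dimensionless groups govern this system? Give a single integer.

3

Write exponents as rows M,T,L / cols a,ω,τ,α,c,g:
  M: [ 0  0  1  0  0  0]
  T: [-2 -1 -2 -1 -1 -2]
  L: [ 1  0 -1  2  1  1]
Row reduction gives pivot columns a,ω,τ; rank = 3
n=6, r=3 ⇒ 3 dimensionless groups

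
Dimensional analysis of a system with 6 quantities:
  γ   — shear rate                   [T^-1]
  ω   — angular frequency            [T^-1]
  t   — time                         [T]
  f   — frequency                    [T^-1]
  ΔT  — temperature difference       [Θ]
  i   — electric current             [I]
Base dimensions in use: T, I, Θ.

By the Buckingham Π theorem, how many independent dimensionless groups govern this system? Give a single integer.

Dimensional matrix (T×I×Θ by γ×ω×t×f×ΔT×i):
  T: [-1 -1  1 -1  0  0]
  I: [ 0  0  0  0  0  1]
  Θ: [ 0  0  0  0  1  0]
RREF → pivots at {γ,ΔT,i} ⇒ r = 3
n=6, r=3 ⇒ 3 dimensionless groups

3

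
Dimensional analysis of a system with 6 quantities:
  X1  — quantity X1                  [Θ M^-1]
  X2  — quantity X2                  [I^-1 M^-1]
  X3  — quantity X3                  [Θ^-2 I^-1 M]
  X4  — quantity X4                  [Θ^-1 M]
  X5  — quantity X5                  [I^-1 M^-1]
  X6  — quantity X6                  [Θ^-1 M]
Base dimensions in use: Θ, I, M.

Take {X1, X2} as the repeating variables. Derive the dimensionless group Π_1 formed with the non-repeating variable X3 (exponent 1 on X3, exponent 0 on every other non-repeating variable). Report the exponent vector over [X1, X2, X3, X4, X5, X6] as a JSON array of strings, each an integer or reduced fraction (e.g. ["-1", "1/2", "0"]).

["2", "-1", "1", "0", "0", "0"]

Exponent matrix [Θ,I,M] × [X1,X2,X3,X4,X5,X6]:
  Θ: [ 1  0 -2 -1  0 -1]
  I: [ 0 -1 -1  0 -1  0]
  M: [-1 -1  1  1 -1  1]
Echelon form has 2 nonzero rows (pivots: X1,X2)
Pivot set = {X1,X2}, free = {X3,X4,X5,X6}
RREF:
  r0: [   1    0   -2   -1    0   -1]
  r1: [   0    1    1    0    1    0]
  r2: [   0    0    0    0    0    0]
Fix exponent of X3 at 1, X4 at 0, X5 at 0, X6 at 0; solve each RREF row for its pivot's exponent:
  r0: exp(X1) + (-2)·1 = 0 ⇒ exp(X1) = 2
  r1: exp(X2) + (1)·1 = 0 ⇒ exp(X2) = -1
Π_1 = X1^2 · X2^-1 · X3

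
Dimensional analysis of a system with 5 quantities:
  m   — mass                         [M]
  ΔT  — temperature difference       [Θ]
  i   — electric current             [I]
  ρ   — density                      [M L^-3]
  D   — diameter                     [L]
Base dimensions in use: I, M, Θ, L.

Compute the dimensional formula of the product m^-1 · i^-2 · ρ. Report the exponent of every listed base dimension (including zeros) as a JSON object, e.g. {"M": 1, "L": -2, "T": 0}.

Exponent matrix [I,M,Θ,L] × [m,ΔT,i,ρ,D]:
  I: [ 0  0  1  0  0]
  M: [ 1  0  0  1  0]
  Θ: [ 0  1  0  0  0]
  L: [ 0  0  0 -3  1]
  [I]: (-1)·0+(-2)·1+(1)·0 = -2
  [M]: (-1)·1+(-2)·0+(1)·1 = 0
  [Θ]: (-1)·0+(-2)·0+(1)·0 = 0
  [L]: (-1)·0+(-2)·0+(1)·-3 = -3
⇒ I^-2 L^-3

{"I": -2, "M": 0, "Θ": 0, "L": -3}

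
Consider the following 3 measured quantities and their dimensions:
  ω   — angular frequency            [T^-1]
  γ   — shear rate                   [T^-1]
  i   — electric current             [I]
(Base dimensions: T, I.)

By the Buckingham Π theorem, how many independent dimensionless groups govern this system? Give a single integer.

Dimensional matrix (T×I by ω×γ×i):
  T: [-1 -1  0]
  I: [ 0  0  1]
Row reduction gives pivot columns ω,i; rank = 2
3 vars − rank 2 = 1 Π group

1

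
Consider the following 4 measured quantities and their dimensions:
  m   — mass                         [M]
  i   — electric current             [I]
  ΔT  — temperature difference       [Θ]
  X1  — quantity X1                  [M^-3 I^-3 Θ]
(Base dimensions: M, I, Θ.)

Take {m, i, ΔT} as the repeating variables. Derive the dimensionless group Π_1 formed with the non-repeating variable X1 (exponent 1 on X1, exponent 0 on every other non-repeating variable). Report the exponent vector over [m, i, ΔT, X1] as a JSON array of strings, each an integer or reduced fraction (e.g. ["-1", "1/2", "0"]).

Write exponents as rows M,I,Θ / cols m,i,ΔT,X1:
  M: [ 1  0  0 -3]
  I: [ 0  1  0 -3]
  Θ: [ 0  0  1  1]
RREF → pivots at {m,i,ΔT} ⇒ r = 3
Repeat: m,i,ΔT; free: X1
RREF:
  r0: [   1    0    0   -3]
  r1: [   0    1    0   -3]
  r2: [   0    0    1    1]
Fix exponent of X1 at 1; solve each RREF row for its pivot's exponent:
  r0: exp(m) + (-3)·1 = 0 ⇒ exp(m) = 3
  r1: exp(i) + (-3)·1 = 0 ⇒ exp(i) = 3
  r2: exp(ΔT) + (1)·1 = 0 ⇒ exp(ΔT) = -1
Π_1 = m^3 · i^3 · ΔT^-1 · X1

["3", "3", "-1", "1"]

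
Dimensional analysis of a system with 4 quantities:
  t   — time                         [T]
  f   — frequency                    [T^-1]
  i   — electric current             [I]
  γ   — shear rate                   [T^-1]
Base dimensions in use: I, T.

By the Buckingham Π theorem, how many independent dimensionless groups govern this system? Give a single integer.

2

Dimensional matrix (I×T by t×f×i×γ):
  I: [ 0  0  1  0]
  T: [ 1 -1  0 -1]
Row reduction gives pivot columns t,i; rank = 2
4 vars − rank 2 = 2 Π groups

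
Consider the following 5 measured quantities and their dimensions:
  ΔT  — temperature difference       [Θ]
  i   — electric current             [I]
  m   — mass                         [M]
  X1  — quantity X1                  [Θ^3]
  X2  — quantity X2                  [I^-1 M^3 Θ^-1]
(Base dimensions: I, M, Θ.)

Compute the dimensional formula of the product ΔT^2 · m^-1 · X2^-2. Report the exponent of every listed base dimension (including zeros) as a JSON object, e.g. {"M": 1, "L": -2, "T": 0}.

{"I": 2, "M": -7, "Θ": 4}

Write exponents as rows I,M,Θ / cols ΔT,i,m,X1,X2:
  I: [ 0  1  0  0 -1]
  M: [ 0  0  1  0  3]
  Θ: [ 1  0  0  3 -1]
  [I]: (2)·0+(-1)·0+(-2)·-1 = 2
  [M]: (2)·0+(-1)·1+(-2)·3 = -7
  [Θ]: (2)·1+(-1)·0+(-2)·-1 = 4
⇒ I^2 M^-7 Θ^4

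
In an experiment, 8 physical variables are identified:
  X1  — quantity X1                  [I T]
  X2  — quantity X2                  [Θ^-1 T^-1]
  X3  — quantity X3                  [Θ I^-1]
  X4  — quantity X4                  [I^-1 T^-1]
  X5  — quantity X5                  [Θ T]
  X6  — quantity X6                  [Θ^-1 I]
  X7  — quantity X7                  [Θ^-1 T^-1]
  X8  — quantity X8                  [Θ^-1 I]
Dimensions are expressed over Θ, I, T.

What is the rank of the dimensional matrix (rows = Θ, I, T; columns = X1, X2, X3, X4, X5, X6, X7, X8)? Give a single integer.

Exponent matrix [Θ,I,T] × [X1,X2,X3,X4,X5,X6,X7,X8]:
  Θ: [ 0 -1  1  0  1 -1 -1 -1]
  I: [ 1  0 -1 -1  0  1  0  1]
  T: [ 1 -1  0 -1  1  0 -1  0]
RREF → pivots at {X1,X2} ⇒ r = 2

2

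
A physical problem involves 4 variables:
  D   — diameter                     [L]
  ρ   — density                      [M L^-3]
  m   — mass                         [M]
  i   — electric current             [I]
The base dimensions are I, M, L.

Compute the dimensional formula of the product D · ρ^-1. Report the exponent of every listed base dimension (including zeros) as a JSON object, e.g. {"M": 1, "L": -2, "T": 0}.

Exponent matrix [I,M,L] × [D,ρ,m,i]:
  I: [ 0  0  0  1]
  M: [ 0  1  1  0]
  L: [ 1 -3  0  0]
  [I]: (1)·0+(-1)·0 = 0
  [M]: (1)·0+(-1)·1 = -1
  [L]: (1)·1+(-1)·-3 = 4
⇒ M^-1 L^4

{"I": 0, "M": -1, "L": 4}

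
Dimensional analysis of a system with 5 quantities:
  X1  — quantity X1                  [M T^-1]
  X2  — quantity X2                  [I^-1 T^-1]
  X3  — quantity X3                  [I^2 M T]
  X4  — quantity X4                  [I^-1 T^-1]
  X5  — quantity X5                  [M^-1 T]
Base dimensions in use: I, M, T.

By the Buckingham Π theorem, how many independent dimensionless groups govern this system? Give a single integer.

Exponent matrix [I,M,T] × [X1,X2,X3,X4,X5]:
  I: [ 0 -1  2 -1  0]
  M: [ 1  0  1  0 -1]
  T: [-1 -1  1 -1  1]
Row reduction gives pivot columns X1,X2; rank = 2
Π count = n − r = 5 − 2 = 3

3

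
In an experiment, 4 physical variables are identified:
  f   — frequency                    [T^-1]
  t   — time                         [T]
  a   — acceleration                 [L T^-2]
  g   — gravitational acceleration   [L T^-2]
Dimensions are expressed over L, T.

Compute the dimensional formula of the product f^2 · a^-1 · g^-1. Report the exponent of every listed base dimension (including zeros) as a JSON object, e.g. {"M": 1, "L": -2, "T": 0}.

Exponent matrix [L,T] × [f,t,a,g]:
  L: [ 0  0  1  1]
  T: [-1  1 -2 -2]
  [L]: (2)·0+(-1)·1+(-1)·1 = -2
  [T]: (2)·-1+(-1)·-2+(-1)·-2 = 2
⇒ L^-2 T^2

{"L": -2, "T": 2}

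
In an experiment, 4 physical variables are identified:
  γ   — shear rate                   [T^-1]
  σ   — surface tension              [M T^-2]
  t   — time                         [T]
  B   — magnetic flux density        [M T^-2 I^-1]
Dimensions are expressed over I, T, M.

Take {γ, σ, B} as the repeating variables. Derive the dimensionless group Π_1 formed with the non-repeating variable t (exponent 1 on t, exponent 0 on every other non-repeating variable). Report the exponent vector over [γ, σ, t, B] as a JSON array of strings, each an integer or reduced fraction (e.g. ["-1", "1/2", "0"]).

["1", "0", "1", "0"]

Exponent matrix [I,T,M] × [γ,σ,t,B]:
  I: [ 0  0  0 -1]
  T: [-1 -2  1 -2]
  M: [ 0  1  0  1]
Row reduction gives pivot columns γ,σ,B; rank = 3
Pivot set = {γ,σ,B}, free = {t}
RREF:
  r0: [   1    0   -1    0]
  r1: [   0    1    0    0]
  r2: [   0    0    0    1]
Fix exponent of t at 1; solve each RREF row for its pivot's exponent:
  r0: exp(γ) + (-1)·1 = 0 ⇒ exp(γ) = 1
  r1: exp(σ) + (0)·1 = 0 ⇒ exp(σ) = 0
  r2: exp(B) + (0)·1 = 0 ⇒ exp(B) = 0
Π_1 = γ · t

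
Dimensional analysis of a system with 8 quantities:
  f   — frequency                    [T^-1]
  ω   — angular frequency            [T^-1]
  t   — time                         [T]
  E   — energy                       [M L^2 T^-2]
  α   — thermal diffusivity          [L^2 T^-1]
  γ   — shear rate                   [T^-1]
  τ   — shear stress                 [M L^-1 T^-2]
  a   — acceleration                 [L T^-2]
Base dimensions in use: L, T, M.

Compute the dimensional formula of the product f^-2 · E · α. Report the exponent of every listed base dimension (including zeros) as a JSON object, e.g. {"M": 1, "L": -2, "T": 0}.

{"L": 4, "T": -1, "M": 1}

Exponent matrix [L,T,M] × [f,ω,t,E,α,γ,τ,a]:
  L: [ 0  0  0  2  2  0 -1  1]
  T: [-1 -1  1 -2 -1 -1 -2 -2]
  M: [ 0  0  0  1  0  0  1  0]
  [L]: (-2)·0+(1)·2+(1)·2 = 4
  [T]: (-2)·-1+(1)·-2+(1)·-1 = -1
  [M]: (-2)·0+(1)·1+(1)·0 = 1
⇒ L^4 T^-1 M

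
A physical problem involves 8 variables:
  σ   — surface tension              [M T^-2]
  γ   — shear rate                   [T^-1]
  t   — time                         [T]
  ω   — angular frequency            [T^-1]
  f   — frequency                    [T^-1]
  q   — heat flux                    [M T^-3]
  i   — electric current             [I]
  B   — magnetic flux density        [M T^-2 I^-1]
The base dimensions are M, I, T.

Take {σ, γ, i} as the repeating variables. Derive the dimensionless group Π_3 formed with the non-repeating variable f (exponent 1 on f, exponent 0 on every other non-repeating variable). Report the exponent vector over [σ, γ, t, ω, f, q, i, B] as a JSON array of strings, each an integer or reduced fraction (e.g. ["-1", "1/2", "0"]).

Write exponents as rows M,I,T / cols σ,γ,t,ω,f,q,i,B:
  M: [ 1  0  0  0  0  1  0  1]
  I: [ 0  0  0  0  0  0  1 -1]
  T: [-2 -1  1 -1 -1 -3  0 -2]
Row reduction gives pivot columns σ,γ,i; rank = 3
Pivot set = {σ,γ,i}, free = {t,ω,f,q,B}
RREF:
  r0: [   1    0    0    0    0    1    0    1]
  r1: [   0    1   -1    1    1    1    0    0]
  r2: [   0    0    0    0    0    0    1   -1]
Fix exponent of f at 1, t at 0, ω at 0, q at 0, B at 0; solve each RREF row for its pivot's exponent:
  r0: exp(σ) + (0)·1 = 0 ⇒ exp(σ) = 0
  r1: exp(γ) + (1)·1 = 0 ⇒ exp(γ) = -1
  r2: exp(i) + (0)·1 = 0 ⇒ exp(i) = 0
Π_3 = γ^-1 · f

["0", "-1", "0", "0", "1", "0", "0", "0"]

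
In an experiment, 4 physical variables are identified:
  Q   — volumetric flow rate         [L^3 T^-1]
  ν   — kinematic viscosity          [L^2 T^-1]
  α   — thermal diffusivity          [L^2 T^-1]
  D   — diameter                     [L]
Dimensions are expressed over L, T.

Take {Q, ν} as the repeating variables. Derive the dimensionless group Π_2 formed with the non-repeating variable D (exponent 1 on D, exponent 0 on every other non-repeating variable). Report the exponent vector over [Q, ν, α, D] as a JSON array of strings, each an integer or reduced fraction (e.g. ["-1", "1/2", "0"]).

Exponent matrix [L,T] × [Q,ν,α,D]:
  L: [ 3  2  2  1]
  T: [-1 -1 -1  0]
Row reduction gives pivot columns Q,ν; rank = 2
Pivot set = {Q,ν}, free = {α,D}
RREF:
  r0: [   1    0    0    1]
  r1: [   0    1    1   -1]
Fix exponent of D at 1, α at 0; solve each RREF row for its pivot's exponent:
  r0: exp(Q) + (1)·1 = 0 ⇒ exp(Q) = -1
  r1: exp(ν) + (-1)·1 = 0 ⇒ exp(ν) = 1
Π_2 = Q^-1 · ν · D

["-1", "1", "0", "1"]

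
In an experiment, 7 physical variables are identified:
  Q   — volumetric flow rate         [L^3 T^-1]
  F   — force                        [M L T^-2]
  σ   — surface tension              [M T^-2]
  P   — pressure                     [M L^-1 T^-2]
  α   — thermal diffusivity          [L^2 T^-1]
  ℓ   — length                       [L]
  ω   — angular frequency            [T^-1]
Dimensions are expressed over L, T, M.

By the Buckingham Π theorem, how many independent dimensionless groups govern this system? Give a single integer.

4

Exponent matrix [L,T,M] × [Q,F,σ,P,α,ℓ,ω]:
  L: [ 3  1  0 -1  2  1  0]
  T: [-1 -2 -2 -2 -1  0 -1]
  M: [ 0  1  1  1  0  0  0]
Echelon form has 3 nonzero rows (pivots: Q,F,σ)
Π count = n − r = 7 − 3 = 4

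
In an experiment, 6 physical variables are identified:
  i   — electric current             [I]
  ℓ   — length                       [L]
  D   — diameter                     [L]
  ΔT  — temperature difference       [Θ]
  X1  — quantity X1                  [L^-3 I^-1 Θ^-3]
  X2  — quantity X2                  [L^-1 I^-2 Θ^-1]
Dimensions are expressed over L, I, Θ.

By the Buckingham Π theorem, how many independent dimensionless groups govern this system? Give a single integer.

Write exponents as rows L,I,Θ / cols i,ℓ,D,ΔT,X1,X2:
  L: [ 0  1  1  0 -3 -1]
  I: [ 1  0  0  0 -1 -2]
  Θ: [ 0  0  0  1 -3 -1]
RREF → pivots at {i,ℓ,ΔT} ⇒ r = 3
6 vars − rank 3 = 3 Π groups

3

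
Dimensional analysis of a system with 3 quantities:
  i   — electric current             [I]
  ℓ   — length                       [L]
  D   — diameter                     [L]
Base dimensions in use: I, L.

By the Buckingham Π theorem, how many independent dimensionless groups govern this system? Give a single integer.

Write exponents as rows I,L / cols i,ℓ,D:
  I: [ 1  0  0]
  L: [ 0  1  1]
Echelon form has 2 nonzero rows (pivots: i,ℓ)
Π count = n − r = 3 − 2 = 1

1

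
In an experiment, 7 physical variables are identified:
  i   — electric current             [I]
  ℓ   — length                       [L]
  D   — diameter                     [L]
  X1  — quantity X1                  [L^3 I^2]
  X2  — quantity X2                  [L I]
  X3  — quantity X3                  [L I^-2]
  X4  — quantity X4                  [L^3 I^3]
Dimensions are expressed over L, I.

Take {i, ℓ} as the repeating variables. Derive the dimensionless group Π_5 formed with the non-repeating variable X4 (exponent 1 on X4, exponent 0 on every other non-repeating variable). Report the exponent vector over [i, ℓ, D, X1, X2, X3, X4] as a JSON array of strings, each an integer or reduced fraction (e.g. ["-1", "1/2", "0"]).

["-3", "-3", "0", "0", "0", "0", "1"]

Write exponents as rows L,I / cols i,ℓ,D,X1,X2,X3,X4:
  L: [ 0  1  1  3  1  1  3]
  I: [ 1  0  0  2  1 -2  3]
Echelon form has 2 nonzero rows (pivots: i,ℓ)
Pivot set = {i,ℓ}, free = {D,X1,X2,X3,X4}
RREF:
  r0: [   1    0    0    2    1   -2    3]
  r1: [   0    1    1    3    1    1    3]
Fix exponent of X4 at 1, D at 0, X1 at 0, X2 at 0, X3 at 0; solve each RREF row for its pivot's exponent:
  r0: exp(i) + (3)·1 = 0 ⇒ exp(i) = -3
  r1: exp(ℓ) + (3)·1 = 0 ⇒ exp(ℓ) = -3
Π_5 = i^-3 · ℓ^-3 · X4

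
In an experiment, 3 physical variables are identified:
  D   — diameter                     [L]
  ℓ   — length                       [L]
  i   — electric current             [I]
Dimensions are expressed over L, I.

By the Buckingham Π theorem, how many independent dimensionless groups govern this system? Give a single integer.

1

Dimensional matrix (L×I by D×ℓ×i):
  L: [ 1  1  0]
  I: [ 0  0  1]
Row reduction gives pivot columns D,i; rank = 2
Π count = n − r = 3 − 2 = 1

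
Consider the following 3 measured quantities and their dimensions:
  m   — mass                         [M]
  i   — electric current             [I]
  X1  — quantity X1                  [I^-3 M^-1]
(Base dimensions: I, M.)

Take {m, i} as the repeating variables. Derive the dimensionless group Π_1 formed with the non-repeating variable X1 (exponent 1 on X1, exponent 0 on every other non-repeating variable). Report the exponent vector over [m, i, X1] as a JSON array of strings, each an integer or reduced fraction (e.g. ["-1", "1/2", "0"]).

Write exponents as rows I,M / cols m,i,X1:
  I: [ 0  1 -3]
  M: [ 1  0 -1]
Echelon form has 2 nonzero rows (pivots: m,i)
Pivot set = {m,i}, free = {X1}
RREF:
  r0: [   1    0   -1]
  r1: [   0    1   -3]
Fix exponent of X1 at 1; solve each RREF row for its pivot's exponent:
  r0: exp(m) + (-1)·1 = 0 ⇒ exp(m) = 1
  r1: exp(i) + (-3)·1 = 0 ⇒ exp(i) = 3
Π_1 = m · i^3 · X1

["1", "3", "1"]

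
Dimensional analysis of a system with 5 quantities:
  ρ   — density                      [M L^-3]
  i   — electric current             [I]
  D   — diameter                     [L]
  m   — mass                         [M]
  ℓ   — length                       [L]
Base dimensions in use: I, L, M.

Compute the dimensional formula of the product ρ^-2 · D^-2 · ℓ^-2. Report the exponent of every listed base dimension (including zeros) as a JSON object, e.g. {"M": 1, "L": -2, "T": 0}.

{"I": 0, "L": 2, "M": -2}

Write exponents as rows I,L,M / cols ρ,i,D,m,ℓ:
  I: [ 0  1  0  0  0]
  L: [-3  0  1  0  1]
  M: [ 1  0  0  1  0]
  [I]: (-2)·0+(-2)·0+(-2)·0 = 0
  [L]: (-2)·-3+(-2)·1+(-2)·1 = 2
  [M]: (-2)·1+(-2)·0+(-2)·0 = -2
⇒ L^2 M^-2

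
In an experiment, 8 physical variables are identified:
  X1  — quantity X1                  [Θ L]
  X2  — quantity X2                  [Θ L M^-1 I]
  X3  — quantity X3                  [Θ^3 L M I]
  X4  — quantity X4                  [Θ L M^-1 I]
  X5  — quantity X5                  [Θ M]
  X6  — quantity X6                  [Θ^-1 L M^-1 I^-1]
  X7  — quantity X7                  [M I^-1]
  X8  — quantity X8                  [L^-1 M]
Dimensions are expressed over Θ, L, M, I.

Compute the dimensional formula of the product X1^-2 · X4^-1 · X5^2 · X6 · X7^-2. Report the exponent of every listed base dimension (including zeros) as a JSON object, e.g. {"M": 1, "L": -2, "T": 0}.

{"Θ": -2, "L": -2, "M": 0, "I": 0}

Write exponents as rows Θ,L,M,I / cols X1,X2,X3,X4,X5,X6,X7,X8:
  Θ: [ 1  1  3  1  1 -1  0  0]
  L: [ 1  1  1  1  0  1  0 -1]
  M: [ 0 -1  1 -1  1 -1  1  1]
  I: [ 0  1  1  1  0 -1 -1  0]
  [Θ]: (-2)·1+(-1)·1+(2)·1+(1)·-1+(-2)·0 = -2
  [L]: (-2)·1+(-1)·1+(2)·0+(1)·1+(-2)·0 = -2
  [M]: (-2)·0+(-1)·-1+(2)·1+(1)·-1+(-2)·1 = 0
  [I]: (-2)·0+(-1)·1+(2)·0+(1)·-1+(-2)·-1 = 0
⇒ Θ^-2 L^-2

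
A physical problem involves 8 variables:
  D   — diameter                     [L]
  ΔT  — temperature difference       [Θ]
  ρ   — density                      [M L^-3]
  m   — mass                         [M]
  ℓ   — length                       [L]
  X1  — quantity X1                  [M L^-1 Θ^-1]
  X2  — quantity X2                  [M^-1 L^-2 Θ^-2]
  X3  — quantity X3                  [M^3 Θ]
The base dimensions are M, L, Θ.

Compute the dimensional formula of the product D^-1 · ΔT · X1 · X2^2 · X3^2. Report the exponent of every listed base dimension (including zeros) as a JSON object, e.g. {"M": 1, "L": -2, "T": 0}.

{"M": 5, "L": -6, "Θ": -2}

Write exponents as rows M,L,Θ / cols D,ΔT,ρ,m,ℓ,X1,X2,X3:
  M: [ 0  0  1  1  0  1 -1  3]
  L: [ 1  0 -3  0  1 -1 -2  0]
  Θ: [ 0  1  0  0  0 -1 -2  1]
  [M]: (-1)·0+(1)·0+(1)·1+(2)·-1+(2)·3 = 5
  [L]: (-1)·1+(1)·0+(1)·-1+(2)·-2+(2)·0 = -6
  [Θ]: (-1)·0+(1)·1+(1)·-1+(2)·-2+(2)·1 = -2
⇒ M^5 L^-6 Θ^-2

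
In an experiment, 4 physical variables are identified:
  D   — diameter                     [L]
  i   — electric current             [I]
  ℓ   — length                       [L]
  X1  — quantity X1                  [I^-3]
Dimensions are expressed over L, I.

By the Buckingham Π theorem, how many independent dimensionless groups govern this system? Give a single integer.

Dimensional matrix (L×I by D×i×ℓ×X1):
  L: [ 1  0  1  0]
  I: [ 0  1  0 -3]
RREF → pivots at {D,i} ⇒ r = 2
n=4, r=2 ⇒ 2 dimensionless groups

2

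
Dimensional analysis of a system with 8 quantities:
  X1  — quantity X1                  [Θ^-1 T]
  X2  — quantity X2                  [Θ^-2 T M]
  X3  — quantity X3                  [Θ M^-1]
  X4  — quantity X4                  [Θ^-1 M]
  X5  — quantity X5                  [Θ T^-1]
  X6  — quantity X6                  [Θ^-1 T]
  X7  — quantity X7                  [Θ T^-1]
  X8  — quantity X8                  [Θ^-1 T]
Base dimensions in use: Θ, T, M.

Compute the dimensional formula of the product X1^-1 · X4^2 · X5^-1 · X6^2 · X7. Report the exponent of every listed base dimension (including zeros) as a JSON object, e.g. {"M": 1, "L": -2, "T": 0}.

Write exponents as rows Θ,T,M / cols X1,X2,X3,X4,X5,X6,X7,X8:
  Θ: [-1 -2  1 -1  1 -1  1 -1]
  T: [ 1  1  0  0 -1  1 -1  1]
  M: [ 0  1 -1  1  0  0  0  0]
  [Θ]: (-1)·-1+(2)·-1+(-1)·1+(2)·-1+(1)·1 = -3
  [T]: (-1)·1+(2)·0+(-1)·-1+(2)·1+(1)·-1 = 1
  [M]: (-1)·0+(2)·1+(-1)·0+(2)·0+(1)·0 = 2
⇒ Θ^-3 T M^2

{"Θ": -3, "T": 1, "M": 2}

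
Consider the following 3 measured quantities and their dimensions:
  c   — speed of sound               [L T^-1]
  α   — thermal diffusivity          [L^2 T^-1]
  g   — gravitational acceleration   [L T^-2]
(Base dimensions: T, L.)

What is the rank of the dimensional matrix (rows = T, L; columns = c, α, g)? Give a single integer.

2

Exponent matrix [T,L] × [c,α,g]:
  T: [-1 -1 -2]
  L: [ 1  2  1]
RREF → pivots at {c,α} ⇒ r = 2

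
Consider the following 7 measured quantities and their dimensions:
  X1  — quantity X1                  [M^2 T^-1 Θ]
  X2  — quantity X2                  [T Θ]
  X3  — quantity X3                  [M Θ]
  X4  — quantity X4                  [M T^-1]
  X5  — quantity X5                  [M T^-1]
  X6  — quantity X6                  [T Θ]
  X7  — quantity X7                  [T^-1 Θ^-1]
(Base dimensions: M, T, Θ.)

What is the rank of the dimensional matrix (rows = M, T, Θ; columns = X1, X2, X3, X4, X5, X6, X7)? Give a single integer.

Exponent matrix [M,T,Θ] × [X1,X2,X3,X4,X5,X6,X7]:
  M: [ 2  0  1  1  1  0  0]
  T: [-1  1  0 -1 -1  1 -1]
  Θ: [ 1  1  1  0  0  1 -1]
Echelon form has 2 nonzero rows (pivots: X1,X2)

2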